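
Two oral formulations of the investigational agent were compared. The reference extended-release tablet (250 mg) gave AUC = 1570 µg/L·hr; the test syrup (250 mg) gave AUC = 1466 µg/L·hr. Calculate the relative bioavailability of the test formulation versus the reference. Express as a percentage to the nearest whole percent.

F_rel = (AUC_test/D_test) / (AUC_ref/D_ref)
      = (1466/250) / (1570/250)
      = 5.864 / 6.28 = 0.9338 = 93.38%

F_rel = 93%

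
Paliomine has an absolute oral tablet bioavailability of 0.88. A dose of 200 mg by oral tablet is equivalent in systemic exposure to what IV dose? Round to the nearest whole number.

Systemic exposure from an extravascular dose = F × D_ev, so the equivalent IV dose is F × D_ev.
D_iv = F × D_ev = 0.88 × 200 = 176 mg

D_iv = 176 mg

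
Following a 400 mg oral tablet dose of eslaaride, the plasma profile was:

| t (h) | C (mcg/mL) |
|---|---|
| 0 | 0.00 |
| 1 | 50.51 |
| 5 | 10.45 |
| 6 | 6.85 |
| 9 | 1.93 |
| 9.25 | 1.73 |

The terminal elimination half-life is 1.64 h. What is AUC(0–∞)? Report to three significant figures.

AUC = 174 mcg/mL·h

Trapezoidal AUC_0→9.25:
  [0→1]: (0.00+50.51)/2 × 1 = 25.255
  [1→5]: (50.51+10.45)/2 × 4 = 121.92
  [5→6]: (10.45+6.85)/2 × 1 = 8.65
  [6→9]: (6.85+1.93)/2 × 3 = 13.17
  [9→9.25]: (1.93+1.73)/2 × 0.25 = 0.4575
  Sum = 169.4525 mcg/mL·h
k_e = ln2 / t½ = 0.693147 / 1.64 = 0.4227 h^-1
Extrapolated tail: C_last / k_e = 1.73 / 0.4227 = 4.093
AUC_0→∞ = 169.4525 + 4.093 = 173.5455 mcg/mL·h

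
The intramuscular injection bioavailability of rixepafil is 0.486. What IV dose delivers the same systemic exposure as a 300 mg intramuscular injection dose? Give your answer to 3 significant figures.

Systemic exposure from an extravascular dose = F × D_ev, so the equivalent IV dose is F × D_ev.
D_iv = F × D_ev = 0.486 × 300 = 145.8 mg

D_iv = 146 mg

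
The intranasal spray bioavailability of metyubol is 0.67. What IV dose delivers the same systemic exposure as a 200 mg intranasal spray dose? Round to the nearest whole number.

Systemic exposure from an extravascular dose = F × D_ev, so the equivalent IV dose is F × D_ev.
D_iv = F × D_ev = 0.67 × 200 = 134 mg

D_iv = 134 mg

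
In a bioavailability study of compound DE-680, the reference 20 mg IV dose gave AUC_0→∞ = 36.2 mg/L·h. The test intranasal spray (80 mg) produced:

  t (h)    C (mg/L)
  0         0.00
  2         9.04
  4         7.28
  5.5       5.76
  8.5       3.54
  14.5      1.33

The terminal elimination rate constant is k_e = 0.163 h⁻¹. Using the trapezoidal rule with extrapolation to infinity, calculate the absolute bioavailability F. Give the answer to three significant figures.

F = 0.496

Trapezoidal AUC_0→14.5 (intranasal spray):
  [0→2]: (0.00+9.04)/2 × 2 = 9.04
  [2→4]: (9.04+7.28)/2 × 2 = 16.32
  [4→5.5]: (7.28+5.76)/2 × 1.5 = 9.78
  [5.5→8.5]: (5.76+3.54)/2 × 3 = 13.95
  [8.5→14.5]: (3.54+1.33)/2 × 6 = 14.61
  Sum = 63.7 mg/L·h
Tail: C_last/k_e = 1.33/0.163 = 8.160
AUC_0→∞ (intranasal spray) = 63.7 + 8.160 = 71.86 mg/L·h
F = (AUC_ev/D_ev)/(AUC_iv/D_iv) = (71.86/80)/(36.2/20) = 0.89825/1.81 = 0.4963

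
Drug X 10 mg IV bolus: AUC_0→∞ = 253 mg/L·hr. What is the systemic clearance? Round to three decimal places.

CL = Dose_iv / AUC_0→∞
   = 10 / 253 = 0.0395257 L/hr

CL = 0.040 L/hr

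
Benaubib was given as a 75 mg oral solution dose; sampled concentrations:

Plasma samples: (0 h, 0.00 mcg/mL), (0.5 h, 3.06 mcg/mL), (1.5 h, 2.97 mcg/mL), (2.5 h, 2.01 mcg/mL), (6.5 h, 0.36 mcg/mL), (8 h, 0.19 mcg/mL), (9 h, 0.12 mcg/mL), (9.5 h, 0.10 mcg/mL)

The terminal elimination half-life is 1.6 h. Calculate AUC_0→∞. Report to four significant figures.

Trapezoidal AUC_0→9.5:
  [0→0.5]: (0.00+3.06)/2 × 0.5 = 0.765
  [0.5→1.5]: (3.06+2.97)/2 × 1 = 3.015
  [1.5→2.5]: (2.97+2.01)/2 × 1 = 2.49
  [2.5→6.5]: (2.01+0.36)/2 × 4 = 4.74
  [6.5→8]: (0.36+0.19)/2 × 1.5 = 0.4125
  [8→9]: (0.19+0.12)/2 × 1 = 0.155
  [9→9.5]: (0.12+0.10)/2 × 0.5 = 0.055
  Sum = 11.6325 mcg/mL·h
k_e = ln2 / t½ = 0.693147 / 1.6 = 0.4332 h^-1
Extrapolated tail: C_last / k_e = 0.10 / 0.4332 = 0.231
AUC_0→∞ = 11.6325 + 0.231 = 11.8635 mcg/mL·h

AUC = 11.86 mcg/mL·h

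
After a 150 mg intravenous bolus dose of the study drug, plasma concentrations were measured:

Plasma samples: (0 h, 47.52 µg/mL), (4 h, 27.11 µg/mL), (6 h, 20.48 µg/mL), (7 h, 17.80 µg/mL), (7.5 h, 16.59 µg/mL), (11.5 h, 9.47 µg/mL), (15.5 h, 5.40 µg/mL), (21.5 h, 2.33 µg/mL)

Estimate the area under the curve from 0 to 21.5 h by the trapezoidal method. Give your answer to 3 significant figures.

Trapezoidal AUC_0→21.5:
  [0→4]: (47.52+27.11)/2 × 4 = 149.26
  [4→6]: (27.11+20.48)/2 × 2 = 47.59
  [6→7]: (20.48+17.80)/2 × 1 = 19.14
  [7→7.5]: (17.80+16.59)/2 × 0.5 = 8.5975
  [7.5→11.5]: (16.59+9.47)/2 × 4 = 52.12
  [11.5→15.5]: (9.47+5.40)/2 × 4 = 29.74
  [15.5→21.5]: (5.40+2.33)/2 × 6 = 23.19
  Sum = 329.6375 µg/mL·h

AUC = 330 µg/mL·h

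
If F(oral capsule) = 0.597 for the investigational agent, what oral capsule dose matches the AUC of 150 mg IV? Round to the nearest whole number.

D_oral = 251 mg

For equal systemic exposure: F × D_ev = D_iv
D_ev = D_iv / F = 150 / 0.597 = 251.256 mg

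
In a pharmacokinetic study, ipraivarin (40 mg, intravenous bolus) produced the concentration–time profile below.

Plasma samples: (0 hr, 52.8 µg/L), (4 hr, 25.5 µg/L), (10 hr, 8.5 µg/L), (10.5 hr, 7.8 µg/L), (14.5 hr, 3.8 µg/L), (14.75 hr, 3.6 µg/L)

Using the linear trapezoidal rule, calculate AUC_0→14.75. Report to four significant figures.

AUC = 286.8 µg/L·hr

Trapezoidal AUC_0→14.75:
  [0→4]: (52.8+25.5)/2 × 4 = 156.6
  [4→10]: (25.5+8.5)/2 × 6 = 102.0
  [10→10.5]: (8.5+7.8)/2 × 0.5 = 4.075
  [10.5→14.5]: (7.8+3.8)/2 × 4 = 23.2
  [14.5→14.75]: (3.8+3.6)/2 × 0.25 = 0.925
  Sum = 286.8 µg/L·hr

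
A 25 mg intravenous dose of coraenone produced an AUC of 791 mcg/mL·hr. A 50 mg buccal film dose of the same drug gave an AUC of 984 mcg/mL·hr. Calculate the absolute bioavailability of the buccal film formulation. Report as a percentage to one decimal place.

F = 62.2%

F = (AUC_ev / D_ev) / (AUC_iv / D_iv)
  = (984/50) / (791/25)
  = 19.68 / 31.64 = 0.6220
  = 62.20%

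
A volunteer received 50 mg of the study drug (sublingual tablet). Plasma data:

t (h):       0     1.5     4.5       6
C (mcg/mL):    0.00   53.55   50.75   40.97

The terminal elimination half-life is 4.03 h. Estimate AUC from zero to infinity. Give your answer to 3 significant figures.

AUC = 504 mcg/mL·h

Trapezoidal AUC_0→6:
  [0→1.5]: (0.00+53.55)/2 × 1.5 = 40.1625
  [1.5→4.5]: (53.55+50.75)/2 × 3 = 156.45
  [4.5→6]: (50.75+40.97)/2 × 1.5 = 68.79
  Sum = 265.4025 mcg/mL·h
k_e = ln2 / t½ = 0.693147 / 4.03 = 0.1720 h^-1
Extrapolated tail: C_last / k_e = 40.97 / 0.172 = 238.198
AUC_0→∞ = 265.4025 + 238.198 = 503.6005 mcg/mL·h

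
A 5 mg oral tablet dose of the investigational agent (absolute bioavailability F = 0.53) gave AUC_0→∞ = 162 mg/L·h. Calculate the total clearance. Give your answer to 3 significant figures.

CL = F × Dose / AUC_0→∞
   = 0.53 × 5 / 162 = 0.016358 L/h

CL = 0.0164 L/h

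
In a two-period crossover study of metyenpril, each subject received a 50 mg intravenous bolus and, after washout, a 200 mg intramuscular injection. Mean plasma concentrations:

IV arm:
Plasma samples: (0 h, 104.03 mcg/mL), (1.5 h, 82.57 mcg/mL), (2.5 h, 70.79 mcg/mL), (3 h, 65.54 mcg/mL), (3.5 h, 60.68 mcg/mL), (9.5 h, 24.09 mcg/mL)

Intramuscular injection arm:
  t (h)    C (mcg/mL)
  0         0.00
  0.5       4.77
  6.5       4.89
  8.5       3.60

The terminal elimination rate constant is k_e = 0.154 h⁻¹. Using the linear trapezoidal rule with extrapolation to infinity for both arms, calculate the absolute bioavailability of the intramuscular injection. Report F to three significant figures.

Trapezoidal AUC_0→9.5 (IV):
  [0→1.5]: (104.03+82.57)/2 × 1.5 = 139.95
  [1.5→2.5]: (82.57+70.79)/2 × 1 = 76.68
  [2.5→3]: (70.79+65.54)/2 × 0.5 = 34.0825
  [3→3.5]: (65.54+60.68)/2 × 0.5 = 31.555
  [3.5→9.5]: (60.68+24.09)/2 × 6 = 254.31
  Sum = 536.5775 mcg/mL·h
IV tail: 24.09/0.154 = 156.429; AUC_iv,0→∞ = 536.5775 + 156.429 = 693.0065 mcg/mL·h
Trapezoidal AUC_0→8.5 (intramuscular injection):
  [0→0.5]: (0.00+4.77)/2 × 0.5 = 1.1925
  [0.5→6.5]: (4.77+4.89)/2 × 6 = 28.98
  [6.5→8.5]: (4.89+3.60)/2 × 2 = 8.49
  Sum = 38.6625 mcg/mL·h
intramuscular injection tail: 3.60/0.154 = 23.377; AUC_ev,0→∞ = 38.6625 + 23.377 = 62.0395 mcg/mL·h
F = (AUC_ev/D_ev)/(AUC_iv/D_iv) = (62.0395/200)/(693.0065/50) = 0.3101975/13.86013 = 0.0224

F = 0.0224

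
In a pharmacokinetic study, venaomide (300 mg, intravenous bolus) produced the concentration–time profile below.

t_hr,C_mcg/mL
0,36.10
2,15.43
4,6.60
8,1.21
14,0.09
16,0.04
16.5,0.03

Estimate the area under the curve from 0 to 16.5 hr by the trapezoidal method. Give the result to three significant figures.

Trapezoidal AUC_0→16.5:
  [0→2]: (36.10+15.43)/2 × 2 = 51.53
  [2→4]: (15.43+6.60)/2 × 2 = 22.03
  [4→8]: (6.60+1.21)/2 × 4 = 15.62
  [8→14]: (1.21+0.09)/2 × 6 = 3.9
  [14→16]: (0.09+0.04)/2 × 2 = 0.13
  [16→16.5]: (0.04+0.03)/2 × 0.5 = 0.0175
  Sum = 93.2275 mcg/mL·hr

AUC = 93.2 mcg/mL·hr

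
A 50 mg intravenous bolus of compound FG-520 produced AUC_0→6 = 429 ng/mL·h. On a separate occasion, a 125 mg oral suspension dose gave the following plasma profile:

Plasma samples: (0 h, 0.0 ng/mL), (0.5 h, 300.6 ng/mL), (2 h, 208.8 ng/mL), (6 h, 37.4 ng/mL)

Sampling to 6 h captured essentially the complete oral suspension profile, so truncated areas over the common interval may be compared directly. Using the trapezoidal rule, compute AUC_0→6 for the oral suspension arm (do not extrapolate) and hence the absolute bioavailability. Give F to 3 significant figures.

F = 0.885

Trapezoidal AUC_0→6 (oral suspension):
  [0→0.5]: (0.0+300.6)/2 × 0.5 = 75.15
  [0.5→2]: (300.6+208.8)/2 × 1.5 = 382.05
  [2→6]: (208.8+37.4)/2 × 4 = 492.4
  Sum = 949.6 ng/mL·h
F = (AUC_ev/D_ev)/(AUC_iv/D_iv) = (949.6/125)/(429/50) = 7.5968/8.58 = 0.8854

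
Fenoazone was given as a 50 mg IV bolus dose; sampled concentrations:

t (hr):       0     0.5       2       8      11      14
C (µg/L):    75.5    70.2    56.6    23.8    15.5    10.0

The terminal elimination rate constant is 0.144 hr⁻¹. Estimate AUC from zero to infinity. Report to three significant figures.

Trapezoidal AUC_0→14:
  [0→0.5]: (75.5+70.2)/2 × 0.5 = 36.425
  [0.5→2]: (70.2+56.6)/2 × 1.5 = 95.1
  [2→8]: (56.6+23.8)/2 × 6 = 241.2
  [8→11]: (23.8+15.5)/2 × 3 = 58.95
  [11→14]: (15.5+10.0)/2 × 3 = 38.25
  Sum = 469.925 µg/L·hr
Extrapolated tail: C_last / k_e = 10.0 / 0.144 = 69.444
AUC_0→∞ = 469.925 + 69.444 = 539.369 µg/L·hr

AUC = 539 µg/L·hr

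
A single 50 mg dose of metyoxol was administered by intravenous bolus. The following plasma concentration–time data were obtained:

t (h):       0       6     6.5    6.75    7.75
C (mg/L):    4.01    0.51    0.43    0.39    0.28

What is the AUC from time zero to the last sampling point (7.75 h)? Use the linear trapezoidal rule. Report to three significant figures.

AUC = 14.2 mg/L·h

Trapezoidal AUC_0→7.75:
  [0→6]: (4.01+0.51)/2 × 6 = 13.56
  [6→6.5]: (0.51+0.43)/2 × 0.5 = 0.235
  [6.5→6.75]: (0.43+0.39)/2 × 0.25 = 0.1025
  [6.75→7.75]: (0.39+0.28)/2 × 1 = 0.335
  Sum = 14.2325 mg/L·h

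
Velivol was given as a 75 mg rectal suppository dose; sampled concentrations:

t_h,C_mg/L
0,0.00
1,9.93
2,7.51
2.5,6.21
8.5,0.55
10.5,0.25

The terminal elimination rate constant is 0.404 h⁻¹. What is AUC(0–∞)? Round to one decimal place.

AUC = 38.8 mg/L·h

Trapezoidal AUC_0→10.5:
  [0→1]: (0.00+9.93)/2 × 1 = 4.965
  [1→2]: (9.93+7.51)/2 × 1 = 8.72
  [2→2.5]: (7.51+6.21)/2 × 0.5 = 3.43
  [2.5→8.5]: (6.21+0.55)/2 × 6 = 20.28
  [8.5→10.5]: (0.55+0.25)/2 × 2 = 0.8
  Sum = 38.195 mg/L·h
Extrapolated tail: C_last / k_e = 0.25 / 0.404 = 0.619
AUC_0→∞ = 38.195 + 0.619 = 38.814 mg/L·h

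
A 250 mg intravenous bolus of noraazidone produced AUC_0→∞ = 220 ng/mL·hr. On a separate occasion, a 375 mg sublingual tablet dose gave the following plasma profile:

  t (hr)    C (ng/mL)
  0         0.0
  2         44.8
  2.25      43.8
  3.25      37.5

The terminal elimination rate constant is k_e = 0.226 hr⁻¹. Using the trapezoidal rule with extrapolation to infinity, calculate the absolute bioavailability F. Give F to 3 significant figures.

Trapezoidal AUC_0→3.25 (sublingual tablet):
  [0→2]: (0.0+44.8)/2 × 2 = 44.8
  [2→2.25]: (44.8+43.8)/2 × 0.25 = 11.075
  [2.25→3.25]: (43.8+37.5)/2 × 1 = 40.65
  Sum = 96.525 ng/mL·hr
Tail: C_last/k_e = 37.5/0.226 = 165.929
AUC_0→∞ (sublingual tablet) = 96.525 + 165.929 = 262.454 ng/mL·hr
F = (AUC_ev/D_ev)/(AUC_iv/D_iv) = (262.454/375)/(220/250) = 0.699877/0.88 = 0.7953

F = 0.795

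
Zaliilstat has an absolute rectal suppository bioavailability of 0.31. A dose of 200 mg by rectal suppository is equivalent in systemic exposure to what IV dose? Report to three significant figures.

Systemic exposure from an extravascular dose = F × D_ev, so the equivalent IV dose is F × D_ev.
D_iv = F × D_ev = 0.31 × 200 = 62 mg

D_iv = 62.0 mg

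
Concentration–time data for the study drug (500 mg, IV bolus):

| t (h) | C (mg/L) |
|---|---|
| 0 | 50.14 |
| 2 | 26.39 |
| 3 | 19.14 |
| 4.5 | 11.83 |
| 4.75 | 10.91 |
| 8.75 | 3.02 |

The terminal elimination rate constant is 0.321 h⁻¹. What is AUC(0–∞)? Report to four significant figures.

AUC = 162.6 mg/L·h

Trapezoidal AUC_0→8.75:
  [0→2]: (50.14+26.39)/2 × 2 = 76.53
  [2→3]: (26.39+19.14)/2 × 1 = 22.765
  [3→4.5]: (19.14+11.83)/2 × 1.5 = 23.2275
  [4.5→4.75]: (11.83+10.91)/2 × 0.25 = 2.8425
  [4.75→8.75]: (10.91+3.02)/2 × 4 = 27.86
  Sum = 153.225 mg/L·h
Extrapolated tail: C_last / k_e = 3.02 / 0.321 = 9.408
AUC_0→∞ = 153.225 + 9.408 = 162.633 mg/L·h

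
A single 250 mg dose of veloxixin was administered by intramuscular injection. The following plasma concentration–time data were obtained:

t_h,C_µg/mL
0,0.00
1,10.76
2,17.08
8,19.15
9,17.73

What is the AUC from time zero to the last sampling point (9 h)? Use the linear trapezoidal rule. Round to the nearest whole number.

Trapezoidal AUC_0→9:
  [0→1]: (0.00+10.76)/2 × 1 = 5.38
  [1→2]: (10.76+17.08)/2 × 1 = 13.92
  [2→8]: (17.08+19.15)/2 × 6 = 108.69
  [8→9]: (19.15+17.73)/2 × 1 = 18.44
  Sum = 146.43 µg/mL·h

AUC = 146 µg/mL·h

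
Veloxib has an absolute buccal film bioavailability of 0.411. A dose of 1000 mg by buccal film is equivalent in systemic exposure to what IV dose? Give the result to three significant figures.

Systemic exposure from an extravascular dose = F × D_ev, so the equivalent IV dose is F × D_ev.
D_iv = F × D_ev = 0.411 × 1000 = 411 mg

D_iv = 411 mg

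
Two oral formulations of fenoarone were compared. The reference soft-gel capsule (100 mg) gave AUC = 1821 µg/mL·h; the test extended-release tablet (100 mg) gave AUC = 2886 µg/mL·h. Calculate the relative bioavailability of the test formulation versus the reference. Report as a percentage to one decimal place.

F_rel = (AUC_test/D_test) / (AUC_ref/D_ref)
      = (2886/100) / (1821/100)
      = 28.86 / 18.21 = 1.5848 = 158.48%

F_rel = 158.5%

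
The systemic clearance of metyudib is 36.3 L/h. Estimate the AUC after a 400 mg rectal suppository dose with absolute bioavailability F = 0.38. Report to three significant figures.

AUC = 4.19 mg/L·h

AUC_0→∞ = F × Dose / CL
        = 0.38 × 400 / 36.3 = 4.18733 mg/L·h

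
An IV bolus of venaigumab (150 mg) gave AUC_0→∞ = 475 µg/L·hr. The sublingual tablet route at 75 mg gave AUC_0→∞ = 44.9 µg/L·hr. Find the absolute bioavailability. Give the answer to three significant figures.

F = 0.189

F = (AUC_ev / D_ev) / (AUC_iv / D_iv)
  = (44.9/75) / (475/150)
  = 0.598667 / 3.16667 = 0.1891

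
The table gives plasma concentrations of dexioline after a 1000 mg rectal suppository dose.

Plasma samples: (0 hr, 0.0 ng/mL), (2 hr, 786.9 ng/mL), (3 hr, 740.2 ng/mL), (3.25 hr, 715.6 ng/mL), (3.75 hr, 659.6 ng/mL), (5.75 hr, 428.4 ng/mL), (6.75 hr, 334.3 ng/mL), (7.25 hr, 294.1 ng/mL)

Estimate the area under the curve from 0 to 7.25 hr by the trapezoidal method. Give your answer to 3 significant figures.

Trapezoidal AUC_0→7.25:
  [0→2]: (0.0+786.9)/2 × 2 = 786.9
  [2→3]: (786.9+740.2)/2 × 1 = 763.55
  [3→3.25]: (740.2+715.6)/2 × 0.25 = 181.975
  [3.25→3.75]: (715.6+659.6)/2 × 0.5 = 343.8
  [3.75→5.75]: (659.6+428.4)/2 × 2 = 1088.0
  [5.75→6.75]: (428.4+334.3)/2 × 1 = 381.35
  [6.75→7.25]: (334.3+294.1)/2 × 0.5 = 157.1
  Sum = 3702.675 ng/mL·hr

AUC = 3700 ng/mL·hr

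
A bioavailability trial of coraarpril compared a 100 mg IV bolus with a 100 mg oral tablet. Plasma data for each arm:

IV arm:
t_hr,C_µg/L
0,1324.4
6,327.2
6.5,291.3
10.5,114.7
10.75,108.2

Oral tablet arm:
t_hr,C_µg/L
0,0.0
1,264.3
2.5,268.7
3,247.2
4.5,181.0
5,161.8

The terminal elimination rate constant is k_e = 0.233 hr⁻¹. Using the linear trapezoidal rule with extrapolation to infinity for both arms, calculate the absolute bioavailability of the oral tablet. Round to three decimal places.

F = 0.275

Trapezoidal AUC_0→10.75 (IV):
  [0→6]: (1324.4+327.2)/2 × 6 = 4954.8
  [6→6.5]: (327.2+291.3)/2 × 0.5 = 154.625
  [6.5→10.5]: (291.3+114.7)/2 × 4 = 812.0
  [10.5→10.75]: (114.7+108.2)/2 × 0.25 = 27.8625
  Sum = 5949.2875 µg/L·hr
IV tail: 108.2/0.233 = 464.378; AUC_iv,0→∞ = 5949.2875 + 464.378 = 6413.6655 µg/L·hr
Trapezoidal AUC_0→5 (oral tablet):
  [0→1]: (0.0+264.3)/2 × 1 = 132.15
  [1→2.5]: (264.3+268.7)/2 × 1.5 = 399.75
  [2.5→3]: (268.7+247.2)/2 × 0.5 = 128.975
  [3→4.5]: (247.2+181.0)/2 × 1.5 = 321.15
  [4.5→5]: (181.0+161.8)/2 × 0.5 = 85.7
  Sum = 1067.725 µg/L·hr
oral tablet tail: 161.8/0.233 = 694.421; AUC_ev,0→∞ = 1067.725 + 694.421 = 1762.146 µg/L·hr
F = (AUC_ev/D_ev)/(AUC_iv/D_iv) = (1762.146/100)/(6413.6655/100) = 17.62146/64.136655 = 0.2747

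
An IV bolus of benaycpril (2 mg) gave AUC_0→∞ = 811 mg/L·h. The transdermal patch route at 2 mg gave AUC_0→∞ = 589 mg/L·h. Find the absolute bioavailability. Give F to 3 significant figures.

F = (AUC_ev / D_ev) / (AUC_iv / D_iv)
  = (589/2) / (811/2)
  = 294.5 / 405.5 = 0.7263

F = 0.726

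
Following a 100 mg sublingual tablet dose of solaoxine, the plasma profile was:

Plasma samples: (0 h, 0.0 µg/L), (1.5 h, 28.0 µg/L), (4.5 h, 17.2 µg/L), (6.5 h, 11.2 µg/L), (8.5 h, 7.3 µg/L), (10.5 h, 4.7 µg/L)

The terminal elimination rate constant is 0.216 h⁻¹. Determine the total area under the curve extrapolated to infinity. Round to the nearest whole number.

Trapezoidal AUC_0→10.5:
  [0→1.5]: (0.0+28.0)/2 × 1.5 = 21.0
  [1.5→4.5]: (28.0+17.2)/2 × 3 = 67.8
  [4.5→6.5]: (17.2+11.2)/2 × 2 = 28.4
  [6.5→8.5]: (11.2+7.3)/2 × 2 = 18.5
  [8.5→10.5]: (7.3+4.7)/2 × 2 = 12.0
  Sum = 147.7 µg/L·h
Extrapolated tail: C_last / k_e = 4.7 / 0.216 = 21.759
AUC_0→∞ = 147.7 + 21.759 = 169.459 µg/L·h

AUC = 169 µg/L·h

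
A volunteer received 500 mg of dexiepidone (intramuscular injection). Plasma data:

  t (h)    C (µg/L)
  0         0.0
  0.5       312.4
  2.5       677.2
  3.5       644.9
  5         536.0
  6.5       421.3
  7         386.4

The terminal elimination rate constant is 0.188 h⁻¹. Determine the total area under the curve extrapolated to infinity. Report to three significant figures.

AUC = 5590 µg/L·h

Trapezoidal AUC_0→7:
  [0→0.5]: (0.0+312.4)/2 × 0.5 = 78.1
  [0.5→2.5]: (312.4+677.2)/2 × 2 = 989.6
  [2.5→3.5]: (677.2+644.9)/2 × 1 = 661.05
  [3.5→5]: (644.9+536.0)/2 × 1.5 = 885.675
  [5→6.5]: (536.0+421.3)/2 × 1.5 = 717.975
  [6.5→7]: (421.3+386.4)/2 × 0.5 = 201.925
  Sum = 3534.325 µg/L·h
Extrapolated tail: C_last / k_e = 386.4 / 0.188 = 2055.319
AUC_0→∞ = 3534.325 + 2055.319 = 5589.644 µg/L·h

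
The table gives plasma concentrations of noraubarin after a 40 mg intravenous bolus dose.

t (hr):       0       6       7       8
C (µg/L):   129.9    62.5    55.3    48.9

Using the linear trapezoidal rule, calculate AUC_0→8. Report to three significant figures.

AUC = 688 µg/L·hr

Trapezoidal AUC_0→8:
  [0→6]: (129.9+62.5)/2 × 6 = 577.2
  [6→7]: (62.5+55.3)/2 × 1 = 58.9
  [7→8]: (55.3+48.9)/2 × 1 = 52.1
  Sum = 688.2 µg/L·hr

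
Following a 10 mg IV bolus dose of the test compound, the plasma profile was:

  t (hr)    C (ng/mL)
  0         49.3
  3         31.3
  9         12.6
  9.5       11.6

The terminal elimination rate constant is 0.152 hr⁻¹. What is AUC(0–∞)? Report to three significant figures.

AUC = 335 ng/mL·hr

Trapezoidal AUC_0→9.5:
  [0→3]: (49.3+31.3)/2 × 3 = 120.9
  [3→9]: (31.3+12.6)/2 × 6 = 131.7
  [9→9.5]: (12.6+11.6)/2 × 0.5 = 6.05
  Sum = 258.65 ng/mL·hr
Extrapolated tail: C_last / k_e = 11.6 / 0.152 = 76.316
AUC_0→∞ = 258.65 + 76.316 = 334.966 ng/mL·hr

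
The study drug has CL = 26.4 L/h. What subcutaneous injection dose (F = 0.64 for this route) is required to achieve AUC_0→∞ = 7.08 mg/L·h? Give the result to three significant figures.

Dose = 292 mg

Dose = CL × AUC_0→∞ / F
     = 26.4 × 7.08 / 0.64 = 292.05 mg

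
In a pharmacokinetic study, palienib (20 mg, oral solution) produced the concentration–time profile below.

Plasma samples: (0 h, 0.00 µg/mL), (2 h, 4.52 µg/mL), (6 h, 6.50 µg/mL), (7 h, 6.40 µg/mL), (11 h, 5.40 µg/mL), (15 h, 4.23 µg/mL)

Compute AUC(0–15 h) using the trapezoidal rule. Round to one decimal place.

Trapezoidal AUC_0→15:
  [0→2]: (0.00+4.52)/2 × 2 = 4.52
  [2→6]: (4.52+6.50)/2 × 4 = 22.04
  [6→7]: (6.50+6.40)/2 × 1 = 6.45
  [7→11]: (6.40+5.40)/2 × 4 = 23.6
  [11→15]: (5.40+4.23)/2 × 4 = 19.26
  Sum = 75.87 µg/mL·h

AUC = 75.9 µg/mL·h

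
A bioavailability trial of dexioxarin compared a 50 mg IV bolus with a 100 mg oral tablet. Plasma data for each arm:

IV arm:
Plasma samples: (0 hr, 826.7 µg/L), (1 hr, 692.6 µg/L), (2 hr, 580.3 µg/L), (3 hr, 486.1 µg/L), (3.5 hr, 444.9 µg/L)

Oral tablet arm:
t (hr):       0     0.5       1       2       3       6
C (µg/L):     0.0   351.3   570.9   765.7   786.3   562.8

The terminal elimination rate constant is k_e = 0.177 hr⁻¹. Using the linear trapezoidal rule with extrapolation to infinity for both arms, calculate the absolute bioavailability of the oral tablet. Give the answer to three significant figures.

Trapezoidal AUC_0→3.5 (IV):
  [0→1]: (826.7+692.6)/2 × 1 = 759.65
  [1→2]: (692.6+580.3)/2 × 1 = 636.45
  [2→3]: (580.3+486.1)/2 × 1 = 533.2
  [3→3.5]: (486.1+444.9)/2 × 0.5 = 232.75
  Sum = 2162.05 µg/L·hr
IV tail: 444.9/0.177 = 2513.559; AUC_iv,0→∞ = 2162.05 + 2513.559 = 4675.609 µg/L·hr
Trapezoidal AUC_0→6 (oral tablet):
  [0→0.5]: (0.0+351.3)/2 × 0.5 = 87.825
  [0.5→1]: (351.3+570.9)/2 × 0.5 = 230.55
  [1→2]: (570.9+765.7)/2 × 1 = 668.3
  [2→3]: (765.7+786.3)/2 × 1 = 776.0
  [3→6]: (786.3+562.8)/2 × 3 = 2023.65
  Sum = 3786.325 µg/L·hr
oral tablet tail: 562.8/0.177 = 3179.661; AUC_ev,0→∞ = 3786.325 + 3179.661 = 6965.986 µg/L·hr
F = (AUC_ev/D_ev)/(AUC_iv/D_iv) = (6965.986/100)/(4675.609/50) = 69.65986/93.51218 = 0.7449

F = 0.745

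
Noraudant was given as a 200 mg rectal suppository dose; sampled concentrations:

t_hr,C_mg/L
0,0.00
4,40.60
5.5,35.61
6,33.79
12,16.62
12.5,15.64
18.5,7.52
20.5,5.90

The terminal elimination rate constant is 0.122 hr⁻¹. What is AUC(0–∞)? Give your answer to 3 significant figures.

AUC = 446 mg/L·hr

Trapezoidal AUC_0→20.5:
  [0→4]: (0.00+40.60)/2 × 4 = 81.2
  [4→5.5]: (40.60+35.61)/2 × 1.5 = 57.1575
  [5.5→6]: (35.61+33.79)/2 × 0.5 = 17.35
  [6→12]: (33.79+16.62)/2 × 6 = 151.23
  [12→12.5]: (16.62+15.64)/2 × 0.5 = 8.065
  [12.5→18.5]: (15.64+7.52)/2 × 6 = 69.48
  [18.5→20.5]: (7.52+5.90)/2 × 2 = 13.42
  Sum = 397.9025 mg/L·hr
Extrapolated tail: C_last / k_e = 5.90 / 0.122 = 48.361
AUC_0→∞ = 397.9025 + 48.361 = 446.2635 mg/L·hr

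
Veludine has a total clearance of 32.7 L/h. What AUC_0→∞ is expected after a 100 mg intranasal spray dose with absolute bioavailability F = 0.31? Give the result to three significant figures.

AUC = 0.948 mg/L·h

AUC_0→∞ = F × Dose / CL
        = 0.31 × 100 / 32.7 = 0.948012 mg/L·h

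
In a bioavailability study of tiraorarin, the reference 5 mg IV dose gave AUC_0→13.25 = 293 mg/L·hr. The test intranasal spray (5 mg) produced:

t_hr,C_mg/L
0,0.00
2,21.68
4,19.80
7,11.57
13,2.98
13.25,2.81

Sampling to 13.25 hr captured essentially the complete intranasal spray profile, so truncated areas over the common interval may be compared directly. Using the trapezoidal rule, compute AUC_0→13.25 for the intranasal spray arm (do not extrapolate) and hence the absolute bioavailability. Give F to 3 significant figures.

Trapezoidal AUC_0→13.25 (intranasal spray):
  [0→2]: (0.00+21.68)/2 × 2 = 21.68
  [2→4]: (21.68+19.80)/2 × 2 = 41.48
  [4→7]: (19.80+11.57)/2 × 3 = 47.055
  [7→13]: (11.57+2.98)/2 × 6 = 43.65
  [13→13.25]: (2.98+2.81)/2 × 0.25 = 0.72375
  Sum = 154.58875 mg/L·hr
F = (AUC_ev/D_ev)/(AUC_iv/D_iv) = (154.58875/5)/(293/5) = 30.91775/58.6 = 0.5276

F = 0.528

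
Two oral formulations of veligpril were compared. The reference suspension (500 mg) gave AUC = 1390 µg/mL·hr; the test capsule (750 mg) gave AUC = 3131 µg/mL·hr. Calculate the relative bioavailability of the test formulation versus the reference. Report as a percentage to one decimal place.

F_rel = (AUC_test/D_test) / (AUC_ref/D_ref)
      = (3131/750) / (1390/500)
      = 4.17467 / 2.78 = 1.5017 = 150.17%

F_rel = 150.2%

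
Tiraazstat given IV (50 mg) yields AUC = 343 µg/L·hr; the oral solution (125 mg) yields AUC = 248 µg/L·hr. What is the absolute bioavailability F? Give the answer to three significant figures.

F = (AUC_ev / D_ev) / (AUC_iv / D_iv)
  = (248/125) / (343/50)
  = 1.984 / 6.86 = 0.2892

F = 0.289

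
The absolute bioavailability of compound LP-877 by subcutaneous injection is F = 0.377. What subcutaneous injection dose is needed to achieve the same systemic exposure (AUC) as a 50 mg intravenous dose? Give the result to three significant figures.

For equal systemic exposure: F × D_ev = D_iv
D_ev = D_iv / F = 50 / 0.377 = 132.626 mg

D_subcutaneous = 133 mg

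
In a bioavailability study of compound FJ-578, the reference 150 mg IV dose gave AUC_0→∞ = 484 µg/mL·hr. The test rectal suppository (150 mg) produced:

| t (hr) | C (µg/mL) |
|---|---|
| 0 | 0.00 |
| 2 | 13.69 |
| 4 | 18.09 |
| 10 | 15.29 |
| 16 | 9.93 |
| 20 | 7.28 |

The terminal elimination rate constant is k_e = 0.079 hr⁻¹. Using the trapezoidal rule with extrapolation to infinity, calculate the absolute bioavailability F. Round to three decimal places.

Trapezoidal AUC_0→20 (rectal suppository):
  [0→2]: (0.00+13.69)/2 × 2 = 13.69
  [2→4]: (13.69+18.09)/2 × 2 = 31.78
  [4→10]: (18.09+15.29)/2 × 6 = 100.14
  [10→16]: (15.29+9.93)/2 × 6 = 75.66
  [16→20]: (9.93+7.28)/2 × 4 = 34.42
  Sum = 255.69 µg/mL·hr
Tail: C_last/k_e = 7.28/0.079 = 92.152
AUC_0→∞ (rectal suppository) = 255.69 + 92.152 = 347.842 µg/mL·hr
F = (AUC_ev/D_ev)/(AUC_iv/D_iv) = (347.842/150)/(484/150) = 2.31895/3.22667 = 0.7187

F = 0.719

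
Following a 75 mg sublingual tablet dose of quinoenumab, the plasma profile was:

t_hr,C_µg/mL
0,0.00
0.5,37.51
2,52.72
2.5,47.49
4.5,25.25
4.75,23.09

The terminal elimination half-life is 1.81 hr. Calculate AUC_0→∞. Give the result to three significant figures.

Trapezoidal AUC_0→4.75:
  [0→0.5]: (0.00+37.51)/2 × 0.5 = 9.3775
  [0.5→2]: (37.51+52.72)/2 × 1.5 = 67.6725
  [2→2.5]: (52.72+47.49)/2 × 0.5 = 25.0525
  [2.5→4.5]: (47.49+25.25)/2 × 2 = 72.74
  [4.5→4.75]: (25.25+23.09)/2 × 0.25 = 6.0425
  Sum = 180.885 µg/mL·hr
k_e = ln2 / t½ = 0.693147 / 1.81 = 0.3830 hr^-1
Extrapolated tail: C_last / k_e = 23.09 / 0.383 = 60.287
AUC_0→∞ = 180.885 + 60.287 = 241.172 µg/mL·hr

AUC = 241 µg/mL·hr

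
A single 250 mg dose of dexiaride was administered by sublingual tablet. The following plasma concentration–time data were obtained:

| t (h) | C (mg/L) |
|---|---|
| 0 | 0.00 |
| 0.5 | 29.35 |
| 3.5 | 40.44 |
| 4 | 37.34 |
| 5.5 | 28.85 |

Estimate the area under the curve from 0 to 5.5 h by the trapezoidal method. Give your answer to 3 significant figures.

AUC = 181 mg/L·h

Trapezoidal AUC_0→5.5:
  [0→0.5]: (0.00+29.35)/2 × 0.5 = 7.3375
  [0.5→3.5]: (29.35+40.44)/2 × 3 = 104.685
  [3.5→4]: (40.44+37.34)/2 × 0.5 = 19.445
  [4→5.5]: (37.34+28.85)/2 × 1.5 = 49.6425
  Sum = 181.11 mg/L·h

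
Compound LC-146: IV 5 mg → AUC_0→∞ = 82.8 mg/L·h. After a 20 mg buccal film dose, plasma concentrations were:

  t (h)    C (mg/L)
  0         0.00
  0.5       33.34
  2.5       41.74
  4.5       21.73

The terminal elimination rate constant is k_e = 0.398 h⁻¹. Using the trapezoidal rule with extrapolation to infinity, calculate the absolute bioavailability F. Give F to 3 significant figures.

Trapezoidal AUC_0→4.5 (buccal film):
  [0→0.5]: (0.00+33.34)/2 × 0.5 = 8.335
  [0.5→2.5]: (33.34+41.74)/2 × 2 = 75.08
  [2.5→4.5]: (41.74+21.73)/2 × 2 = 63.47
  Sum = 146.885 mg/L·h
Tail: C_last/k_e = 21.73/0.398 = 54.598
AUC_0→∞ (buccal film) = 146.885 + 54.598 = 201.483 mg/L·h
F = (AUC_ev/D_ev)/(AUC_iv/D_iv) = (201.483/20)/(82.8/5) = 10.07415/16.56 = 0.6083

F = 0.608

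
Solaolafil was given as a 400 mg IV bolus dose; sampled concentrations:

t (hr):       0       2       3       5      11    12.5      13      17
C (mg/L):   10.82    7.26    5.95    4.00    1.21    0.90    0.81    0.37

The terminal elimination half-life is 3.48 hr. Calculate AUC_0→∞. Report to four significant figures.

Trapezoidal AUC_0→17:
  [0→2]: (10.82+7.26)/2 × 2 = 18.08
  [2→3]: (7.26+5.95)/2 × 1 = 6.605
  [3→5]: (5.95+4.00)/2 × 2 = 9.95
  [5→11]: (4.00+1.21)/2 × 6 = 15.63
  [11→12.5]: (1.21+0.90)/2 × 1.5 = 1.5825
  [12.5→13]: (0.90+0.81)/2 × 0.5 = 0.4275
  [13→17]: (0.81+0.37)/2 × 4 = 2.36
  Sum = 54.635 mg/L·hr
k_e = ln2 / t½ = 0.693147 / 3.48 = 0.1992 hr^-1
Extrapolated tail: C_last / k_e = 0.37 / 0.1992 = 1.857
AUC_0→∞ = 54.635 + 1.857 = 56.492 mg/L·hr

AUC = 56.49 mg/L·hr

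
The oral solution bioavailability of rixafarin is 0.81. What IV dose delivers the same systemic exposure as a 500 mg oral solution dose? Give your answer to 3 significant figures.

D_iv = 405 mg

Systemic exposure from an extravascular dose = F × D_ev, so the equivalent IV dose is F × D_ev.
D_iv = F × D_ev = 0.81 × 500 = 405 mg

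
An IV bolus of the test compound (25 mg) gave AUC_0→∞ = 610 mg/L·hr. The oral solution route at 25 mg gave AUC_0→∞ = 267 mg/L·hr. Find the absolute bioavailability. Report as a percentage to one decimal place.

F = (AUC_ev / D_ev) / (AUC_iv / D_iv)
  = (267/25) / (610/25)
  = 10.68 / 24.4 = 0.4377
  = 43.77%

F = 43.8%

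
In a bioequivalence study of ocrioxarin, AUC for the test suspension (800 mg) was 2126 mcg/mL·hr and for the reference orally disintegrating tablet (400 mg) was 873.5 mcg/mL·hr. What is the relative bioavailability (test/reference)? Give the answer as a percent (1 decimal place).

F_rel = (AUC_test/D_test) / (AUC_ref/D_ref)
      = (2126/800) / (873.5/400)
      = 2.6575 / 2.18375 = 1.2169 = 121.69%

F_rel = 121.7%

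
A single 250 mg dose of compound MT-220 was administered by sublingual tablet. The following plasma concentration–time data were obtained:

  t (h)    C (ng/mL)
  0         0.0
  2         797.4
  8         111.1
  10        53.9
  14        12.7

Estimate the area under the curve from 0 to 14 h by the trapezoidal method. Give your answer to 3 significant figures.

Trapezoidal AUC_0→14:
  [0→2]: (0.0+797.4)/2 × 2 = 797.4
  [2→8]: (797.4+111.1)/2 × 6 = 2725.5
  [8→10]: (111.1+53.9)/2 × 2 = 165.0
  [10→14]: (53.9+12.7)/2 × 4 = 133.2
  Sum = 3821.1 ng/mL·h

AUC = 3820 ng/mL·h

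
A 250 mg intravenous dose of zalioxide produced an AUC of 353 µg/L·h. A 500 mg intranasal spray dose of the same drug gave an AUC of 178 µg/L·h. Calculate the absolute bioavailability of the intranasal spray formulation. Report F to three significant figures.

F = (AUC_ev / D_ev) / (AUC_iv / D_iv)
  = (178/500) / (353/250)
  = 0.356 / 1.412 = 0.2521

F = 0.252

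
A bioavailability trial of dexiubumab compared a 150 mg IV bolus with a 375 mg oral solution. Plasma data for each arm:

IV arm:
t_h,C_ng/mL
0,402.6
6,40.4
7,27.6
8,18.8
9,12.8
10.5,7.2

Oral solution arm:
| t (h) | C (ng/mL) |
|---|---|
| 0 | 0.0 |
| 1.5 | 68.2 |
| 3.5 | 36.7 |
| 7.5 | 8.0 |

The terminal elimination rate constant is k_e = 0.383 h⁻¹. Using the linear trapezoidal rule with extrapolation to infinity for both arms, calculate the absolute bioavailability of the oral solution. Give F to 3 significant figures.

Trapezoidal AUC_0→10.5 (IV):
  [0→6]: (402.6+40.4)/2 × 6 = 1329.0
  [6→7]: (40.4+27.6)/2 × 1 = 34.0
  [7→8]: (27.6+18.8)/2 × 1 = 23.2
  [8→9]: (18.8+12.8)/2 × 1 = 15.8
  [9→10.5]: (12.8+7.2)/2 × 1.5 = 15.0
  Sum = 1417.0 ng/mL·h
IV tail: 7.2/0.383 = 18.799; AUC_iv,0→∞ = 1417.0 + 18.799 = 1435.799 ng/mL·h
Trapezoidal AUC_0→7.5 (oral solution):
  [0→1.5]: (0.0+68.2)/2 × 1.5 = 51.15
  [1.5→3.5]: (68.2+36.7)/2 × 2 = 104.9
  [3.5→7.5]: (36.7+8.0)/2 × 4 = 89.4
  Sum = 245.45 ng/mL·h
oral solution tail: 8.0/0.383 = 20.888; AUC_ev,0→∞ = 245.45 + 20.888 = 266.338 ng/mL·h
F = (AUC_ev/D_ev)/(AUC_iv/D_iv) = (266.338/375)/(1435.799/150) = 0.710235/9.57199 = 0.0742

F = 0.0742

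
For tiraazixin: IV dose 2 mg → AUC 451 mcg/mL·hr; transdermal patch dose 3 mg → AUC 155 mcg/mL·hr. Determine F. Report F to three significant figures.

F = 0.229

F = (AUC_ev / D_ev) / (AUC_iv / D_iv)
  = (155/3) / (451/2)
  = 51.6667 / 225.5 = 0.2291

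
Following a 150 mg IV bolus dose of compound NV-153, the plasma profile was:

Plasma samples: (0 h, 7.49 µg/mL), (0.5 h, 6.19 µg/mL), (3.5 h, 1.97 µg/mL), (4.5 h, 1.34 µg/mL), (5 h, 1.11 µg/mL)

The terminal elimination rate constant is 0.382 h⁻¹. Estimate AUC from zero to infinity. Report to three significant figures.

AUC = 20.8 µg/mL·h

Trapezoidal AUC_0→5:
  [0→0.5]: (7.49+6.19)/2 × 0.5 = 3.42
  [0.5→3.5]: (6.19+1.97)/2 × 3 = 12.24
  [3.5→4.5]: (1.97+1.34)/2 × 1 = 1.655
  [4.5→5]: (1.34+1.11)/2 × 0.5 = 0.6125
  Sum = 17.9275 µg/mL·h
Extrapolated tail: C_last / k_e = 1.11 / 0.382 = 2.906
AUC_0→∞ = 17.9275 + 2.906 = 20.8335 µg/mL·h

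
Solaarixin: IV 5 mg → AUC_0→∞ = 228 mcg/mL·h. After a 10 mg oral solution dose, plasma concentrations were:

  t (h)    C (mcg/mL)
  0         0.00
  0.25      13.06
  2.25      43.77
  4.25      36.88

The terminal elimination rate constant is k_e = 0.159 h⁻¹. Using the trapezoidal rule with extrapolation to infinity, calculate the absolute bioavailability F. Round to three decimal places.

Trapezoidal AUC_0→4.25 (oral solution):
  [0→0.25]: (0.00+13.06)/2 × 0.25 = 1.6325
  [0.25→2.25]: (13.06+43.77)/2 × 2 = 56.83
  [2.25→4.25]: (43.77+36.88)/2 × 2 = 80.65
  Sum = 139.1125 mcg/mL·h
Tail: C_last/k_e = 36.88/0.159 = 231.950
AUC_0→∞ (oral solution) = 139.1125 + 231.950 = 371.0625 mcg/mL·h
F = (AUC_ev/D_ev)/(AUC_iv/D_iv) = (371.0625/10)/(228/5) = 37.10625/45.6 = 0.8137

F = 0.814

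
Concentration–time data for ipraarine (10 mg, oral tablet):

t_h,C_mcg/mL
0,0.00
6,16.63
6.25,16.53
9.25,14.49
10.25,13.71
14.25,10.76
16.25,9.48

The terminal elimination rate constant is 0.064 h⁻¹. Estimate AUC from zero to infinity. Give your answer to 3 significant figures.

AUC = 332 mcg/mL·h

Trapezoidal AUC_0→16.25:
  [0→6]: (0.00+16.63)/2 × 6 = 49.89
  [6→6.25]: (16.63+16.53)/2 × 0.25 = 4.145
  [6.25→9.25]: (16.53+14.49)/2 × 3 = 46.53
  [9.25→10.25]: (14.49+13.71)/2 × 1 = 14.1
  [10.25→14.25]: (13.71+10.76)/2 × 4 = 48.94
  [14.25→16.25]: (10.76+9.48)/2 × 2 = 20.24
  Sum = 183.845 mcg/mL·h
Extrapolated tail: C_last / k_e = 9.48 / 0.064 = 148.125
AUC_0→∞ = 183.845 + 148.125 = 331.97 mcg/mL·h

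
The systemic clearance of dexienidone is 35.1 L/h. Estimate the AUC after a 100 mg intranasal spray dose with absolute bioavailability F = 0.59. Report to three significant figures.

AUC_0→∞ = F × Dose / CL
        = 0.59 × 100 / 35.1 = 1.68091 mg/L·h

AUC = 1.68 mg/L·h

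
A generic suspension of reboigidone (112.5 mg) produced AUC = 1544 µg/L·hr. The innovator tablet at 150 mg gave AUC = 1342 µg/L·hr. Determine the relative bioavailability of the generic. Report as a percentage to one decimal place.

F_rel = 153.4%

F_rel = (AUC_test/D_test) / (AUC_ref/D_ref)
      = (1544/112.5) / (1342/150)
      = 13.7244 / 8.94667 = 1.5340 = 153.40%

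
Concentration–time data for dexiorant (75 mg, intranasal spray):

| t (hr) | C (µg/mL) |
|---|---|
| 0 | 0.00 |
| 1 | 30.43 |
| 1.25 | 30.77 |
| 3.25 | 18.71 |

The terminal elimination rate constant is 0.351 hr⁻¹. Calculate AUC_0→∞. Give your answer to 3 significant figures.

Trapezoidal AUC_0→3.25:
  [0→1]: (0.00+30.43)/2 × 1 = 15.215
  [1→1.25]: (30.43+30.77)/2 × 0.25 = 7.65
  [1.25→3.25]: (30.77+18.71)/2 × 2 = 49.48
  Sum = 72.345 µg/mL·hr
Extrapolated tail: C_last / k_e = 18.71 / 0.351 = 53.305
AUC_0→∞ = 72.345 + 53.305 = 125.65 µg/mL·hr

AUC = 126 µg/mL·hr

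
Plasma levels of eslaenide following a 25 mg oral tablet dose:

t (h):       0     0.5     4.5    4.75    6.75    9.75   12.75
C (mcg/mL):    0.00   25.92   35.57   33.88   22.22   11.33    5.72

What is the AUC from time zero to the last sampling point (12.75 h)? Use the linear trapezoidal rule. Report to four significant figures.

AUC = 270.1 mcg/mL·h

Trapezoidal AUC_0→12.75:
  [0→0.5]: (0.00+25.92)/2 × 0.5 = 6.48
  [0.5→4.5]: (25.92+35.57)/2 × 4 = 122.98
  [4.5→4.75]: (35.57+33.88)/2 × 0.25 = 8.68125
  [4.75→6.75]: (33.88+22.22)/2 × 2 = 56.1
  [6.75→9.75]: (22.22+11.33)/2 × 3 = 50.325
  [9.75→12.75]: (11.33+5.72)/2 × 3 = 25.575
  Sum = 270.14125 mcg/mL·h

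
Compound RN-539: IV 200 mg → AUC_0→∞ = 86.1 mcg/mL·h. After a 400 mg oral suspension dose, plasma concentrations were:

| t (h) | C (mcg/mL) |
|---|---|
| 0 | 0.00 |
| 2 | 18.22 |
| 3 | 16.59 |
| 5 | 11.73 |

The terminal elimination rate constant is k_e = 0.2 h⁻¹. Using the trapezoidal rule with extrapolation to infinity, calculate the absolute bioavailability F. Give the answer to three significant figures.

F = 0.712

Trapezoidal AUC_0→5 (oral suspension):
  [0→2]: (0.00+18.22)/2 × 2 = 18.22
  [2→3]: (18.22+16.59)/2 × 1 = 17.405
  [3→5]: (16.59+11.73)/2 × 2 = 28.32
  Sum = 63.945 mcg/mL·h
Tail: C_last/k_e = 11.73/0.2 = 58.650
AUC_0→∞ (oral suspension) = 63.945 + 58.650 = 122.595 mcg/mL·h
F = (AUC_ev/D_ev)/(AUC_iv/D_iv) = (122.595/400)/(86.1/200) = 0.3064875/0.4305 = 0.7119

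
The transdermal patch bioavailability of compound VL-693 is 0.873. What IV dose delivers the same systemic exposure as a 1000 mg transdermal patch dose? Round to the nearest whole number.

Systemic exposure from an extravascular dose = F × D_ev, so the equivalent IV dose is F × D_ev.
D_iv = F × D_ev = 0.873 × 1000 = 873 mg

D_iv = 873 mg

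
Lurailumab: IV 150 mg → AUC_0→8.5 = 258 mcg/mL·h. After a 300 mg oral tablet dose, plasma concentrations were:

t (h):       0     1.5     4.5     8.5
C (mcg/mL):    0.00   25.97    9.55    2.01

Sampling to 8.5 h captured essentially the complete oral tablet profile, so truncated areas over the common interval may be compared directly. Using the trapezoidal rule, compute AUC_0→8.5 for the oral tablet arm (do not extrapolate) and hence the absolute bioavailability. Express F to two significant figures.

Trapezoidal AUC_0→8.5 (oral tablet):
  [0→1.5]: (0.00+25.97)/2 × 1.5 = 19.4775
  [1.5→4.5]: (25.97+9.55)/2 × 3 = 53.28
  [4.5→8.5]: (9.55+2.01)/2 × 4 = 23.12
  Sum = 95.8775 mcg/mL·h
F = (AUC_ev/D_ev)/(AUC_iv/D_iv) = (95.8775/300)/(258/150) = 0.319592/1.72 = 0.1858

F = 0.19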